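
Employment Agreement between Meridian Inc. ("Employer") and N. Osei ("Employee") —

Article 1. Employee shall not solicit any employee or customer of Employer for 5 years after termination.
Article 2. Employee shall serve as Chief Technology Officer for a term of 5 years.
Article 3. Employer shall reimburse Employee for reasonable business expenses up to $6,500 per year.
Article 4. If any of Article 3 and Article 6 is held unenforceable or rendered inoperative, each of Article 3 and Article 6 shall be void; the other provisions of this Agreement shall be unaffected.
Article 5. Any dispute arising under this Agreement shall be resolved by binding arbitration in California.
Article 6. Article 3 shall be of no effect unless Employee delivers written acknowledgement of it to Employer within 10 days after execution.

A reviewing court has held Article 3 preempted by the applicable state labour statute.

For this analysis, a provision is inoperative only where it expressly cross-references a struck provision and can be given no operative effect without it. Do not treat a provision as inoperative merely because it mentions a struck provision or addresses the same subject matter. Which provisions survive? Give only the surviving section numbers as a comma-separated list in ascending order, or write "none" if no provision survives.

1, 2, 4, 5

Article 3 is struck. Article 6 merely fixes the acknowledgement condition for Article 3; with Article 3 gone it has nothing to operate on and falls away. Article 4 declares Article 3 and Article 6 mutually dependent; since one of them has fallen, all of them are of no effect. The remainder continues in force under Article 4. The provisions still in force are Article 1, Article 2, Article 4, and Article 5.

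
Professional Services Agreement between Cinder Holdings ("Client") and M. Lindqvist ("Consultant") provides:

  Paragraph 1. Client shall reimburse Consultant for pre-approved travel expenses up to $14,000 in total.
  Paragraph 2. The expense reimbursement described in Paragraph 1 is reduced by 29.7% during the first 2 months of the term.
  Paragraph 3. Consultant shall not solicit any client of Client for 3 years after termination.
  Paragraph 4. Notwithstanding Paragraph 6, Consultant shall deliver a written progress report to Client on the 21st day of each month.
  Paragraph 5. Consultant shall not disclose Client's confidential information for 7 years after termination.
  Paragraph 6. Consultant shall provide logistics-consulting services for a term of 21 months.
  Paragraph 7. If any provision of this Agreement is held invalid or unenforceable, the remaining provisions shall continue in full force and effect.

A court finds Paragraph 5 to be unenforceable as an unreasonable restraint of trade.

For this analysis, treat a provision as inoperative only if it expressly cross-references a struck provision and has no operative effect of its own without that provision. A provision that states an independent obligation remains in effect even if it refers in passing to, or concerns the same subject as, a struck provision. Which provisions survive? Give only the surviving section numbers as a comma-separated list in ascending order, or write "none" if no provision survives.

1, 2, 3, 4, 6, 7

Paragraph 5 is struck. No other provision's operative terms depend on Paragraph 5. Paragraph 7 is a severability clause and preserves every provision that can still be given independent effect. The provisions still in force are Paragraph 1, Paragraph 2, Paragraph 3, Paragraph 4, Paragraph 6, and Paragraph 7.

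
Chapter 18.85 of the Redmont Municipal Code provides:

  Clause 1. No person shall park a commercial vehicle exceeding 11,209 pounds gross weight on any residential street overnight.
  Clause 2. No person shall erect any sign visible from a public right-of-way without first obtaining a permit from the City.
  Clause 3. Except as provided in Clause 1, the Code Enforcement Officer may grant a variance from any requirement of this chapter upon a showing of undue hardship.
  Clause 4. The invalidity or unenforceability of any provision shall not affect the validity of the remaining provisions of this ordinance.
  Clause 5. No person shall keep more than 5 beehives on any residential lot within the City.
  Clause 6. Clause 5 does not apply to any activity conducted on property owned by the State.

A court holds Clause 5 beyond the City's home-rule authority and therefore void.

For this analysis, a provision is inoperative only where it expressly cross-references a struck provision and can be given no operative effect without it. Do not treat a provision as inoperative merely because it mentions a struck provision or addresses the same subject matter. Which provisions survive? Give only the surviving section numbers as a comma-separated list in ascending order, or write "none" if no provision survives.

Clause 5 is struck. The only function of Clause 6 is the public-property exemption from Clause 5, so it cannot stand once Clause 5 is removed. Under the severability clause in Clause 4, the remaining provisions continue in force. The provisions still in force are Clause 1, Clause 2, Clause 3, and Clause 4.

1, 2, 3, 4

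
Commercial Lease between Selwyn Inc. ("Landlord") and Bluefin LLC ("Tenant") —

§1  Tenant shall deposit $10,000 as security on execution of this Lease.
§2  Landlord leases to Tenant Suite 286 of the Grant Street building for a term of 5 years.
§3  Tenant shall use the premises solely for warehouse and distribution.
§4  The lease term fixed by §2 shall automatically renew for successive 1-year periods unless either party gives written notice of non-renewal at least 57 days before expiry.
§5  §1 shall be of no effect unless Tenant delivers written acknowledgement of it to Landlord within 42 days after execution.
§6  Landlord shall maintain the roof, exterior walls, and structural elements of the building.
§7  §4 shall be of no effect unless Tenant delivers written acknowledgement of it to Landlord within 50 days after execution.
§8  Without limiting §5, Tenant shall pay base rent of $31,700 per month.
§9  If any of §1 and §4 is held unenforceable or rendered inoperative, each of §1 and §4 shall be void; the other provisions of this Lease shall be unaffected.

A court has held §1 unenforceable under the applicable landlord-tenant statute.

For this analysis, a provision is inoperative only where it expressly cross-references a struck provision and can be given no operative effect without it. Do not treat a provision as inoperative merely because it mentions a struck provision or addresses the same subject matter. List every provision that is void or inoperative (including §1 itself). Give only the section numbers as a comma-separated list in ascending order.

1, 4, 5, 7

§1 is struck. §5 merely fixes the acknowledgement condition for §1; with §1 gone it has nothing to operate on and falls away. Although §8 refers to §5, its operative terms do not depend on §5, so it remains in effect. §9 declares §1 and §4 mutually dependent; since one of them has fallen, all of them are of no effect. That brings down §4 as well. §7 in turn depends solely on a provision now struck and likewise falls. The remainder continues in force under §9. That leaves §2, §3, §6, §8, and §9 in effect.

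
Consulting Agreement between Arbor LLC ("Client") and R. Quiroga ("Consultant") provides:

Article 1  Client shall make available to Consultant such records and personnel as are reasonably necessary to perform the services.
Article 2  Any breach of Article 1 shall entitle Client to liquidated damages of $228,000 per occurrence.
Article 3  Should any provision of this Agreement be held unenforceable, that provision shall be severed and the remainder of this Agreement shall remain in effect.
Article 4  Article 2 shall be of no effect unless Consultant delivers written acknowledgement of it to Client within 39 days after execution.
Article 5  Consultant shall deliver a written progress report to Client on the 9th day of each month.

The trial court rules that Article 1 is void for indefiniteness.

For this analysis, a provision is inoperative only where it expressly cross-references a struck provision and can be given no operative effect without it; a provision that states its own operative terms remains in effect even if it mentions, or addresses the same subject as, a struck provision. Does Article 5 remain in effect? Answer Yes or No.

Yes

Article 1 is struck. Article 2 has no operative effect of its own apart from Article 1 and is therefore inoperative. Article 4 merely fixes the acknowledgement condition for Article 2; with Article 2 gone it has nothing to operate on and falls away. Under the severability clause in Article 3, the remaining provisions continue in force. The provisions still in force are Article 3 and Article 5. Article 5 is among the surviving provisions, so the answer is yes.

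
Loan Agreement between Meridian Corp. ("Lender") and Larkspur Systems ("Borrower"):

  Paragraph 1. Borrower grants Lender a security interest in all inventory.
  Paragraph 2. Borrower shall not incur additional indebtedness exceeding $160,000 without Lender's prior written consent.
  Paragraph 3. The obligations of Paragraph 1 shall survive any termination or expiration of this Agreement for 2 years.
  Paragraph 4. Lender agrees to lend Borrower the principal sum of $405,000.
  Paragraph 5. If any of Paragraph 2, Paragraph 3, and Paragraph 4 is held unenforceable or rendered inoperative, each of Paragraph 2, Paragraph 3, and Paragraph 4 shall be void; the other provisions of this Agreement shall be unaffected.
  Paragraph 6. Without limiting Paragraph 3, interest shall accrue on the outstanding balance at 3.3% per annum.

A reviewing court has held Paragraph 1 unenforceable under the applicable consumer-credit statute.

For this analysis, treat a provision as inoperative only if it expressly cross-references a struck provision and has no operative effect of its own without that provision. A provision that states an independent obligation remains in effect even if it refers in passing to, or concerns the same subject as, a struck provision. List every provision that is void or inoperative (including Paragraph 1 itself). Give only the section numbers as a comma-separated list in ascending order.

Paragraph 1 is struck. Paragraph 3 has no operative effect of its own apart from Paragraph 1 and is therefore inoperative. Paragraph 6 mentions Paragraph 3 but its own obligation stands independently of Paragraph 3, so Paragraph 6 is not affected. Paragraph 5 declares Paragraph 2, Paragraph 3, and Paragraph 4 mutually dependent; since one of them has fallen, all of them are of no effect. That brings down Paragraph 2 and Paragraph 4 as well. The remainder continues in force under Paragraph 5. Paragraph 5 and Paragraph 6 remain in effect.

1, 2, 3, 4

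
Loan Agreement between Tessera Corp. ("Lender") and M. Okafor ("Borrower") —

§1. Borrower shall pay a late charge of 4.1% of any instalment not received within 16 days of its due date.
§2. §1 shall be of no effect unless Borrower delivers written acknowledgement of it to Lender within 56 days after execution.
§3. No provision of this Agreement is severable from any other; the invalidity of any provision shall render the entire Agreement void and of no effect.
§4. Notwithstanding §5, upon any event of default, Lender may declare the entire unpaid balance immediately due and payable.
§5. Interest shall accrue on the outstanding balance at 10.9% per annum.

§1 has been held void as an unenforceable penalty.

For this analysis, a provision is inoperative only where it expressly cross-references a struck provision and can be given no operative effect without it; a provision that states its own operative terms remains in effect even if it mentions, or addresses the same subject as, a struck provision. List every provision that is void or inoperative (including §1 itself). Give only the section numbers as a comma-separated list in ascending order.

§1 is struck. §2 operates only by reference to §1, so it falls with §1. §3 provides that the Agreement is not severable, so the invalidity of any one provision voids the entire Agreement. No provision of the Agreement survives.

1, 2, 3, 4, 5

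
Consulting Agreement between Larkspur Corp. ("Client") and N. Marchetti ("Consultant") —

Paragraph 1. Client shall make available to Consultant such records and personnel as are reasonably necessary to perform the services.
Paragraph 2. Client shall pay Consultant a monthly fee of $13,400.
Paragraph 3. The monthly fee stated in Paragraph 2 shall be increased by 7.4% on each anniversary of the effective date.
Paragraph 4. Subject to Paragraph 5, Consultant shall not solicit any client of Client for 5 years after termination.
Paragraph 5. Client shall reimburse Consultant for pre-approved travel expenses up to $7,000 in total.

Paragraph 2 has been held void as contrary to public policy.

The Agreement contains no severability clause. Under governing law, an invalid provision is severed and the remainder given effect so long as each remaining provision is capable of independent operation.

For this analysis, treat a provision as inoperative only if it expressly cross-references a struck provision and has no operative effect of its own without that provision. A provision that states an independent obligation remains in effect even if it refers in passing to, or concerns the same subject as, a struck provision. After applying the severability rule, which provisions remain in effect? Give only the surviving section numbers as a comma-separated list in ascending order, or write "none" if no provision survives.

1, 4, 5

Paragraph 2 is struck. The whole of Paragraph 3 is the escalation of the monthly fee, defined by reference to Paragraph 2, so Paragraph 3 cannot stand once Paragraph 2 is removed. With no severability clause, the stated default rule severs what cannot stand and enforces each remaining provision that can operate on its own. Paragraph 1, Paragraph 4, and Paragraph 5 remain in effect.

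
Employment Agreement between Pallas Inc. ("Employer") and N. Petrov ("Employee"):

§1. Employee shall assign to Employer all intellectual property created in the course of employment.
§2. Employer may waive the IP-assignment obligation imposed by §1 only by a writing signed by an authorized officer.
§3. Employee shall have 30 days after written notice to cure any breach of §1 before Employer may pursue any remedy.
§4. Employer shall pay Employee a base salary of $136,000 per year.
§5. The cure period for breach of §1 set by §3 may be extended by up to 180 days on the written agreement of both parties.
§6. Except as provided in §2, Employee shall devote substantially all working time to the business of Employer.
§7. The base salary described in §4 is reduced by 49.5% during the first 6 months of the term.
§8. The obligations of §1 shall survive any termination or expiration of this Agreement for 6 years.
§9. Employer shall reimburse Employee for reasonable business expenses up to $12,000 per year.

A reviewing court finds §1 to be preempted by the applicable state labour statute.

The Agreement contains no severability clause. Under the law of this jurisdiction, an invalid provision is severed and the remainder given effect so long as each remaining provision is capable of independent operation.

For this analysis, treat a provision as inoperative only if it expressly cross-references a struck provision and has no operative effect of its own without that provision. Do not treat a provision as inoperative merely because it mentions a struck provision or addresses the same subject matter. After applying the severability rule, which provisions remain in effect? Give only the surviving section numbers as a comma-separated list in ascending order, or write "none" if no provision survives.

4, 6, 7, 9

§1 is struck. §2 merely fixes the waiver condition for §1; with §1 gone it has nothing to operate on and falls away. §3 merely fixes the cure period for breach of §1; with §1 gone it has nothing to operate on and falls away. §8 operates only by reference to §1, so it falls with §1. §5 has no operative effect of its own apart from §3 and is therefore inoperative. §6 mentions §2 but its own obligation stands independently of §2, so §6 is not affected. With no severability clause, the stated default rule severs what cannot stand and enforces each remaining provision that can operate on its own. §4, §6, §7, and §9 remain in effect.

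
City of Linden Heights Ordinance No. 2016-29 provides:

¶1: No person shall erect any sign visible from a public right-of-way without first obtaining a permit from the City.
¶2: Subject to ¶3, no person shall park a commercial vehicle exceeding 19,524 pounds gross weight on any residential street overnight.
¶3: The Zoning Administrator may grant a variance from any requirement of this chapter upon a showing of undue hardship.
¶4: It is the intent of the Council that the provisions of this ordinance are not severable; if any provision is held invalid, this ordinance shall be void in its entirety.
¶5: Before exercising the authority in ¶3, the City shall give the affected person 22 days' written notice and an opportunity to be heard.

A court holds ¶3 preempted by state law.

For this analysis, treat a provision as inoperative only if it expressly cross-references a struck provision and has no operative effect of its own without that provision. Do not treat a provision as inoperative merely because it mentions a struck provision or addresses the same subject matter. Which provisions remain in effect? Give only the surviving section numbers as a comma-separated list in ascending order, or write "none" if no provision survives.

¶3 is struck. The only function of ¶5 is the notice-and-hearing requirement for ¶3, so it cannot stand once ¶3 is removed. ¶4 provides that the ordinance is not severable, so the invalidity of any one provision voids the entire ordinance. No provision of the ordinance survives.

none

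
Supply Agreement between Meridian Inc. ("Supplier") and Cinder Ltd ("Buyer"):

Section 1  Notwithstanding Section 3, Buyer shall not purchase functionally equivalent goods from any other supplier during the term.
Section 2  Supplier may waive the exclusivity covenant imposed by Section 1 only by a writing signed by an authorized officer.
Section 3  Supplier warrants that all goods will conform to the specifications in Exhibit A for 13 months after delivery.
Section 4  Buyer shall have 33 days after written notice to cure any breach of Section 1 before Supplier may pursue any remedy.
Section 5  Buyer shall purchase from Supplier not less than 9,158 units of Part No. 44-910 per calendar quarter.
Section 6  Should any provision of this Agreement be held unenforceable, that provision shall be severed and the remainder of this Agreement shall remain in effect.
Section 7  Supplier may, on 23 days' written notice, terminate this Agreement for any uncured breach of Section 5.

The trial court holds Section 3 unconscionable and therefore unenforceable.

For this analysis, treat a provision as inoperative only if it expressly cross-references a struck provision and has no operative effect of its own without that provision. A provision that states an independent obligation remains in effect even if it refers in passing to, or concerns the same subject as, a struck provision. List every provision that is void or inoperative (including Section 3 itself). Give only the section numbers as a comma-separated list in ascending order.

Section 3 is struck. Although Section 1 refers to Section 3, its operative terms do not depend on Section 3, so it remains in effect. Nothing else in the Agreement is defined by reference to Section 3. Section 6 is a severability clause and preserves every provision that can still be given independent effect. That leaves Section 1, Section 2, Section 4, Section 5, Section 6, and Section 7 in effect.

3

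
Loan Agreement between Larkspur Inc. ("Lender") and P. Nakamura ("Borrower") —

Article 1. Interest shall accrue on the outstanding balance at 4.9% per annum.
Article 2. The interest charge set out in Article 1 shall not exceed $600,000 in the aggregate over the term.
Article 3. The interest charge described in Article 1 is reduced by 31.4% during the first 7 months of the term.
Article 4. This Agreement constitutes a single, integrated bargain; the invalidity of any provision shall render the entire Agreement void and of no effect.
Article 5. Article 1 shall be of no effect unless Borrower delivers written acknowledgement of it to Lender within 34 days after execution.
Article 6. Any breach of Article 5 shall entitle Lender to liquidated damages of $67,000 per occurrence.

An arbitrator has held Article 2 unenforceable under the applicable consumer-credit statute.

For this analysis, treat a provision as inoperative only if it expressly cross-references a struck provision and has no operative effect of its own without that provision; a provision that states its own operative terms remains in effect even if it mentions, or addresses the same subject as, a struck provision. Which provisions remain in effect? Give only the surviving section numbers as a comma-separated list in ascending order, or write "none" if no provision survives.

none

Article 2 is struck. No other provision's operative terms depend on Article 2. Article 4 provides that the Agreement is not severable, so the invalidity of any one provision voids the entire Agreement. No provision of the Agreement survives.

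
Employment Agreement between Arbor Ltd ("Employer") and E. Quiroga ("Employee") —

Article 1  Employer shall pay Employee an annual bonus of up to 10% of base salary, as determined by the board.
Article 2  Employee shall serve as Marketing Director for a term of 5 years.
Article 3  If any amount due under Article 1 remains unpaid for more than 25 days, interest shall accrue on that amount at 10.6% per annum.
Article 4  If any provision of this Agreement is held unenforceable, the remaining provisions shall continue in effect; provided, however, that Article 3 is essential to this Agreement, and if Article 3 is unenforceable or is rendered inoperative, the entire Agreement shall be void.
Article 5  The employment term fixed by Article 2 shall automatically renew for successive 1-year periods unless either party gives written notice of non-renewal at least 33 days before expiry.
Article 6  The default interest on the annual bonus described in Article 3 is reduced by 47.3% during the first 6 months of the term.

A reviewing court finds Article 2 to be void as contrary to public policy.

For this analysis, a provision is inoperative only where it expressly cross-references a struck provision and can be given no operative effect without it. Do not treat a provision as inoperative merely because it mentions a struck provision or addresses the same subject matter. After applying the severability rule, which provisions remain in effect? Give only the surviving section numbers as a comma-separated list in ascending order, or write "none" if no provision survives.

1, 3, 4, 6

Article 2 is struck. Article 5 operates only by reference to Article 2, so it falls with Article 2. Article 4 makes Article 3 an essential term, but Article 3 is unaffected, so the severability proviso in Article 4 preserves the remaining provisions. That leaves Article 1, Article 3, Article 4, and Article 6 in effect.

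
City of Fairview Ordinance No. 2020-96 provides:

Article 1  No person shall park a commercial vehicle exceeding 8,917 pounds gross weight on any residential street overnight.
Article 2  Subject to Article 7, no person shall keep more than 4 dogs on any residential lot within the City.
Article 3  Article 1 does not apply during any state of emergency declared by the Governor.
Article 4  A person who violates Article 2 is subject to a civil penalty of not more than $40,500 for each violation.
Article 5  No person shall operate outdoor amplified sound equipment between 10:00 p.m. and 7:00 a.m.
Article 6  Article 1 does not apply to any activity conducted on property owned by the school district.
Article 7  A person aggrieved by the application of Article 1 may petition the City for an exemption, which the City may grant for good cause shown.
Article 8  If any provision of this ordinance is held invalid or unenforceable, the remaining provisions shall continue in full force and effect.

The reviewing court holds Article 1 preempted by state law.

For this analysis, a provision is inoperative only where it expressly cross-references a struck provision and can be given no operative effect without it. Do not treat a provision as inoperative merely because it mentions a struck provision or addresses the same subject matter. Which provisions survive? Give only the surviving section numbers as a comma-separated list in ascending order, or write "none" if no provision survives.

Article 1 is struck. Article 3 merely fixes the emergency suspension of Article 1; with Article 1 gone it has nothing to operate on and falls away. Article 6 has no operative effect of its own apart from Article 1 and is therefore inoperative. Article 7 has no operative effect of its own apart from Article 1 and is therefore inoperative. Article 2 mentions Article 7 but its own obligation stands independently of Article 7, so Article 2 is not affected. Under the severability clause in Article 8, the remaining provisions continue in force. Article 2, Article 4, Article 5, and Article 8 remain in effect.

2, 4, 5, 8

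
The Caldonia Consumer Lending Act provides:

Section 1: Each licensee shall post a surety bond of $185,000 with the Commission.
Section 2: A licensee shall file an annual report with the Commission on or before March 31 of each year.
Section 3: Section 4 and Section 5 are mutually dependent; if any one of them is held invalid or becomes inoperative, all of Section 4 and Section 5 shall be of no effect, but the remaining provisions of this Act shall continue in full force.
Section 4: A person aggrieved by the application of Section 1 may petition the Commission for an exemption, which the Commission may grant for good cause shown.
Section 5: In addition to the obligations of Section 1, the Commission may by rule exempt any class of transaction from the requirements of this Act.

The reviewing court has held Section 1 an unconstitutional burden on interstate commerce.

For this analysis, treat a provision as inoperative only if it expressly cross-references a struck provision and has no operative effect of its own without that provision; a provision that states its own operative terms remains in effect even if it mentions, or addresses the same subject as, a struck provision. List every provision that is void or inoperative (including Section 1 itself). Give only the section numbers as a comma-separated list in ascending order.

Section 1 is struck. Section 4 merely fixes the exemption procedure for Section 1; with Section 1 gone it has nothing to operate on and falls away. Section 3 declares Section 4 and Section 5 mutually dependent; since one of them has fallen, all of them are of no effect. That brings down Section 5 as well. The remainder continues in force under Section 3. That leaves Section 2 and Section 3 in effect.

1, 4, 5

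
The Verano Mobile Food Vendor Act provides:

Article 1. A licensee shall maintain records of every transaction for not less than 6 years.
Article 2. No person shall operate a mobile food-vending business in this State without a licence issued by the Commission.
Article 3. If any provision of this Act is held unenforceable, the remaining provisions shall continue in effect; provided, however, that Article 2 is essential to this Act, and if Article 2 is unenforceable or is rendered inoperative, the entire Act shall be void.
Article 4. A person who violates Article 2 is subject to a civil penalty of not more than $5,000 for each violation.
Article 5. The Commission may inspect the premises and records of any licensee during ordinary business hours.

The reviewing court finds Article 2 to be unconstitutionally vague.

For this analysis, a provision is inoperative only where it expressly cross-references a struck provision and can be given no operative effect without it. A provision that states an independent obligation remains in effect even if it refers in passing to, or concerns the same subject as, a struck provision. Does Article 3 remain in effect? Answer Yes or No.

Article 2 is struck. Article 4 has no operative effect of its own apart from Article 2 and is therefore inoperative. Article 3 makes Article 2 an essential term, and Article 2 is the provision held invalid; under Article 3, the entire Act is therefore void. No provision of the Act survives. Article 3 is among the inoperative provisions, so the answer is no.

No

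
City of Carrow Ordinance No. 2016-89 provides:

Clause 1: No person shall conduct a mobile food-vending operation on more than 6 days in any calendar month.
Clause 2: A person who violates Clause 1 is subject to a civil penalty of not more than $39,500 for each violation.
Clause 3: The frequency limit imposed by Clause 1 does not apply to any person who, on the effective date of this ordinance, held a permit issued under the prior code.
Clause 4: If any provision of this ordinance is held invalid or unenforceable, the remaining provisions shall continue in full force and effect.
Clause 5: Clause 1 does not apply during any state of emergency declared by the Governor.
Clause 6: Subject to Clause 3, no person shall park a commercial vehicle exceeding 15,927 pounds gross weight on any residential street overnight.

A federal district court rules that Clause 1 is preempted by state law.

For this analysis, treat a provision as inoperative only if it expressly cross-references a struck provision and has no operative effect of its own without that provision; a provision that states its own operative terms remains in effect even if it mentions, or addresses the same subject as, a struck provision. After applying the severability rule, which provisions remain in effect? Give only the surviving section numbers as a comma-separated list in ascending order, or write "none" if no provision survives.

Clause 1 is struck. Clause 2 merely fixes the civil penalty for violating Clause 1; with Clause 1 gone it has nothing to operate on and falls away. Clause 3 operates only by reference to Clause 1, so it falls with Clause 1. Clause 5 has no operative effect of its own apart from Clause 1 and is therefore inoperative. Clause 6 mentions Clause 3 but its own obligation stands independently of Clause 3, so Clause 6 is not affected. Clause 4 is a severability clause and preserves every provision that can still be given independent effect. Clause 4 and Clause 6 remain in effect.

4, 6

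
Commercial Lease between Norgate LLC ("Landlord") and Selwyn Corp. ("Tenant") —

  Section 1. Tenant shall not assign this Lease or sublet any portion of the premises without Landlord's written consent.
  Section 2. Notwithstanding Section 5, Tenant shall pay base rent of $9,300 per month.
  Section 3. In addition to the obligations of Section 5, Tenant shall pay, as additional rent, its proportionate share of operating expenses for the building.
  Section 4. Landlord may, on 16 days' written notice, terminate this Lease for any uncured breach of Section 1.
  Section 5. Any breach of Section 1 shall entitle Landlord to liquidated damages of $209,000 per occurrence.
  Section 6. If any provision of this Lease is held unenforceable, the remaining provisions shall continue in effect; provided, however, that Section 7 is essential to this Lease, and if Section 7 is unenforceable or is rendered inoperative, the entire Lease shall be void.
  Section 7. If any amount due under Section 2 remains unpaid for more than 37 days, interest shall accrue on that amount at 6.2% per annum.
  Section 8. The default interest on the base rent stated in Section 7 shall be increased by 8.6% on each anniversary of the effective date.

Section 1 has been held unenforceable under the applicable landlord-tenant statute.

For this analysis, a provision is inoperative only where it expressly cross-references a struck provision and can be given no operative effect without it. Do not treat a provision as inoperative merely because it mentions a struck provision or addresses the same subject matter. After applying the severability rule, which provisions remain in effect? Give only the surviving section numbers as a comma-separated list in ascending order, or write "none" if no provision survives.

Section 1 is struck. Section 4 merely fixes the termination right for breach of Section 1; with Section 1 gone it has nothing to operate on and falls away. Section 5 does nothing except set the liquidated-damages amount by reference to Section 1; with Section 1 gone it has no independent effect and is inoperative. Although Section 3 refers to Section 5, its operative terms do not depend on Section 5, so it remains in effect. Although Section 2 refers to Section 5, its operative terms do not depend on Section 5, so it remains in effect. Section 6 makes Section 7 an essential term, but Section 7 is unaffected, so the severability proviso in Section 6 preserves the remaining provisions. The provisions still in force are Section 2, Section 3, Section 6, Section 7, and Section 8.

2, 3, 6, 7, 8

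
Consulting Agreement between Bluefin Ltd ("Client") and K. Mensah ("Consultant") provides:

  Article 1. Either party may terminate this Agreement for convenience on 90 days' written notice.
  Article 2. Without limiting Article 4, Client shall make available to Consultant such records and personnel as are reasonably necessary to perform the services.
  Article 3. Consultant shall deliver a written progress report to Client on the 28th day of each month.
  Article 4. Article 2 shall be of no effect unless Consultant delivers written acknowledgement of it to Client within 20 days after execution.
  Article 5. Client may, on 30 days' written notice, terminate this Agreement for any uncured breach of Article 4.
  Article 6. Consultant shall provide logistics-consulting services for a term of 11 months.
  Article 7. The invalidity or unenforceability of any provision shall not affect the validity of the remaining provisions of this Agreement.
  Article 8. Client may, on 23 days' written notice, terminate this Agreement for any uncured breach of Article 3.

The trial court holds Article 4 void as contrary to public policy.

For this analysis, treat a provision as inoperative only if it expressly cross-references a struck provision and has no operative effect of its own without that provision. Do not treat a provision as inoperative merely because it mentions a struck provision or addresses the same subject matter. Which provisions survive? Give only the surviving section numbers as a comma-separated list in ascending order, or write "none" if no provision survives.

Article 4 is struck. Article 5 has no operative effect of its own apart from Article 4 and is therefore inoperative. Article 2 mentions Article 4 but its own obligation stands independently of Article 4, so Article 2 is not affected. Article 7 is a severability clause and preserves every provision that can still be given independent effect. That leaves Article 1, Article 2, Article 3, Article 6, Article 7, and Article 8 in effect.

1, 2, 3, 6, 7, 8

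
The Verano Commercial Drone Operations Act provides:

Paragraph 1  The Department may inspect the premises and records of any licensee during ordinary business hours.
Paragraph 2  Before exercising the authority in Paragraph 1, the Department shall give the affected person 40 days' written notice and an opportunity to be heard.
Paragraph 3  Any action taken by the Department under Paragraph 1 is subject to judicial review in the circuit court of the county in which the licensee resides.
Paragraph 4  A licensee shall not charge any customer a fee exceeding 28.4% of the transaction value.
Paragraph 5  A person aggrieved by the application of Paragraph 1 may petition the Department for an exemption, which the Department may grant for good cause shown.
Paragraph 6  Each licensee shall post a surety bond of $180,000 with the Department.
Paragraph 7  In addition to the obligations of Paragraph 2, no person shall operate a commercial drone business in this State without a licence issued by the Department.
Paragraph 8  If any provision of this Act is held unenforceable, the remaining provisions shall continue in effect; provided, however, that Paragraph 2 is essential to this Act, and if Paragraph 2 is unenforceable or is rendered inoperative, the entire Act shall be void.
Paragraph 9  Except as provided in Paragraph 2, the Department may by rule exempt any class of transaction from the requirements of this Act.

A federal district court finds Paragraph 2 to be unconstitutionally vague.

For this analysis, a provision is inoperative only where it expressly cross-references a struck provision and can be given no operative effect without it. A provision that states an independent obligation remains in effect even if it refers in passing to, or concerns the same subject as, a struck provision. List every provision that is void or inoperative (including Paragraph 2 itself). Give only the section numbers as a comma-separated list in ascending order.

1, 2, 3, 4, 5, 6, 7, 8, 9

Paragraph 2 is struck. No other provision's operative terms depend on Paragraph 2. Paragraph 8 makes Paragraph 2 an essential term, and Paragraph 2 is the provision held invalid; under Paragraph 8, the entire Act is therefore void. No provision of the Act survives.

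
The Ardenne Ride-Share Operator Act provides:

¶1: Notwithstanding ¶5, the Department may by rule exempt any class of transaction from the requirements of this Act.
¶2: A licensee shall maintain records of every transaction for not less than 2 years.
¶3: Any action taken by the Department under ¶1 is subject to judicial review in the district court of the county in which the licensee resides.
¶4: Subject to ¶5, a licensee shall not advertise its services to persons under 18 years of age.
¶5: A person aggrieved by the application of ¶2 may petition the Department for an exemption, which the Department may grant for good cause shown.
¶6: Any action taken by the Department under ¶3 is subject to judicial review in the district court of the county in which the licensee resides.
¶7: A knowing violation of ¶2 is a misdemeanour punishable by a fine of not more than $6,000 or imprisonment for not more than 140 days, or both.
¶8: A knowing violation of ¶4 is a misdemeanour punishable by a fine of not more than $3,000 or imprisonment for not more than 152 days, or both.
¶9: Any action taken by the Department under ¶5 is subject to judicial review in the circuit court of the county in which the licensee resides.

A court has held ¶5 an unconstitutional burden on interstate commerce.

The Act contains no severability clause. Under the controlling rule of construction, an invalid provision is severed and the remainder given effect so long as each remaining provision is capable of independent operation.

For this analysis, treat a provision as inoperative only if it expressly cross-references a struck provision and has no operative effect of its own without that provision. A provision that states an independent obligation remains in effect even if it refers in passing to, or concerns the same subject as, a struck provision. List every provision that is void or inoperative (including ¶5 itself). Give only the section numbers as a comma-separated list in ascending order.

¶5 is struck. ¶9 merely fixes the judicial-review right for ¶5; with ¶5 gone it has nothing to operate on and falls away. Although ¶1 refers to ¶5, its operative terms do not depend on ¶5, so it remains in effect. Although ¶4 refers to ¶5, its operative terms do not depend on ¶5, so it remains in effect. With no severability clause, the stated default rule severs what cannot stand and enforces each remaining provision that can operate on its own. ¶1, ¶2, ¶3, ¶4, ¶6, ¶7, and ¶8 remain in effect.

5, 9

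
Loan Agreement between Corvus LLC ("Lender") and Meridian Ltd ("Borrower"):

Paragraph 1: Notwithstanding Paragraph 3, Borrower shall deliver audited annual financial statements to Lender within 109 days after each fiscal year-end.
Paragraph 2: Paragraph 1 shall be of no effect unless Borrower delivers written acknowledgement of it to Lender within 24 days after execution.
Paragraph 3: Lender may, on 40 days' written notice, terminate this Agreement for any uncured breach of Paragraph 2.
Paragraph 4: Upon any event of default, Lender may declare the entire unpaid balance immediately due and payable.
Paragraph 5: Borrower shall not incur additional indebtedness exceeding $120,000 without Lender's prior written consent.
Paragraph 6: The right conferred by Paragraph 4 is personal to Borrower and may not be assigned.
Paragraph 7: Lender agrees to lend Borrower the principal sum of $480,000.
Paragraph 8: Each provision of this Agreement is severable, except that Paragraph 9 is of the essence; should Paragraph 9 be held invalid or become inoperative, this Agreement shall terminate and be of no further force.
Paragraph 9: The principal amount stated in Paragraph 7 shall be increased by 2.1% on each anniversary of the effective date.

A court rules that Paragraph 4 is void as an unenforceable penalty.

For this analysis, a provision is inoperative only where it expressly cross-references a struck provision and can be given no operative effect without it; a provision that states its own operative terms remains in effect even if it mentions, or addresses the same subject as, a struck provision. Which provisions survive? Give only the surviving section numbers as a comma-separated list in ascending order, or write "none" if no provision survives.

1, 2, 3, 5, 7, 8, 9

Paragraph 4 is struck. Paragraph 6 operates only by reference to Paragraph 4, so it falls with Paragraph 4. Paragraph 8 makes Paragraph 9 an essential term, but Paragraph 9 is unaffected, so the severability proviso in Paragraph 8 preserves the remaining provisions. The provisions still in force are Paragraph 1, Paragraph 2, Paragraph 3, Paragraph 5, Paragraph 7, Paragraph 8, and Paragraph 9.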